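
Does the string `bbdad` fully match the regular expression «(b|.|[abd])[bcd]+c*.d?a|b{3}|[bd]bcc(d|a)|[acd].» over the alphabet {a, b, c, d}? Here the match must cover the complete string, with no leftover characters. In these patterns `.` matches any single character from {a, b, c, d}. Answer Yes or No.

No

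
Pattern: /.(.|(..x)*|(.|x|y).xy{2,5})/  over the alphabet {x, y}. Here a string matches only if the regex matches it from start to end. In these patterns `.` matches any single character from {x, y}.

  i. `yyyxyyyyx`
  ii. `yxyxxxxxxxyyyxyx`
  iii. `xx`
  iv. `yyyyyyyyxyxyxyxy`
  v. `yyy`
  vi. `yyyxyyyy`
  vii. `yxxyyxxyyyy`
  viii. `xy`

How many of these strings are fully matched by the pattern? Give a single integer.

i → no match
ii → no match
iii → match
iv → no match
v → no match
vi → match
vii → no match
viii → match
Total matched: 3

3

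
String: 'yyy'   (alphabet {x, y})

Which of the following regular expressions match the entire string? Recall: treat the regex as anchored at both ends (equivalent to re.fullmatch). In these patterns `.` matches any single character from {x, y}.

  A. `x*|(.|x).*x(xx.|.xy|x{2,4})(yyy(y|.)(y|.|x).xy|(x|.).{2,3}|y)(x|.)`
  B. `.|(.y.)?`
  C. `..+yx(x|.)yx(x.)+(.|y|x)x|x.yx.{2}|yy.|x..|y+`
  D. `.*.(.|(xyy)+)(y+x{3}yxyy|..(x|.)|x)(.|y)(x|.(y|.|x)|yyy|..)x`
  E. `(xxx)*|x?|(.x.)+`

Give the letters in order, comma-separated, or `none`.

B, C

A → no match
B → match
C → match
D → no match — must end with 'x'
E → no match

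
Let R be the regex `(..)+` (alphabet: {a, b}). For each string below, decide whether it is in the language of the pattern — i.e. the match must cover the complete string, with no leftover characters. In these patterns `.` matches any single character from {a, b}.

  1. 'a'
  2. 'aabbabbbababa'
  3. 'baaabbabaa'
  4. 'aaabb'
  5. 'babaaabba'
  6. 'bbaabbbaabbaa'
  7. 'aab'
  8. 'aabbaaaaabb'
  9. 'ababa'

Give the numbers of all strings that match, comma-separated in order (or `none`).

1 → no match
2 → no match
3 → match
4 → no match
5 → no match
6 → no match
7 → no match
8 → no match
9 → no match

3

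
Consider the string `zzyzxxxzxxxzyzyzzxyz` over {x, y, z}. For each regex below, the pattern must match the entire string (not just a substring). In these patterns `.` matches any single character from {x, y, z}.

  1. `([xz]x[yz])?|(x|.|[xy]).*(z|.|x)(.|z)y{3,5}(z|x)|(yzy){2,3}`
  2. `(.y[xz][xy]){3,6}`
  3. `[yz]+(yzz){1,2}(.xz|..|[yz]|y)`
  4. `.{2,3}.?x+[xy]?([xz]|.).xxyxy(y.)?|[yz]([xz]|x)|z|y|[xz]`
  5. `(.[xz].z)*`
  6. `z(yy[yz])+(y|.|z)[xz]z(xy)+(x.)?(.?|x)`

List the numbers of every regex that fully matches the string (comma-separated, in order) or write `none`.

1 → no match
2 → no match
3 → no match
4 → no match
5 → match
6 → no match — must start with `zyy`

5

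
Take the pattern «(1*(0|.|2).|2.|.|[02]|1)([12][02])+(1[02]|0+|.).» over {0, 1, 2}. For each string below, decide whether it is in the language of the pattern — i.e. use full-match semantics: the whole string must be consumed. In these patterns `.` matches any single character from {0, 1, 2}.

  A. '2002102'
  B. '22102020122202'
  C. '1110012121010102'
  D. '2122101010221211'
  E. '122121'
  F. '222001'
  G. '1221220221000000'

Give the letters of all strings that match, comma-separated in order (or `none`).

A. '2002102' → no match
B → match
C → match
D → match
E. '122121' → match
F. '222001' → match
G → match

B, C, D, E, F, G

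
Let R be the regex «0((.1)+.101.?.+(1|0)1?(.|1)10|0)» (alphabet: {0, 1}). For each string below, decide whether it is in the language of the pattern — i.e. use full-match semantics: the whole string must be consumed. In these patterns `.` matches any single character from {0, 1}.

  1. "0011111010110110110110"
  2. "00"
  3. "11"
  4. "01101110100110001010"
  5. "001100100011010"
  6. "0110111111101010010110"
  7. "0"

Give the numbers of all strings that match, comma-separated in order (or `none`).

1 → match
2 → match
3 → no match — must start with "0"
4 → match
5 → no match
6 → match
7 → no match

1, 2, 4, 6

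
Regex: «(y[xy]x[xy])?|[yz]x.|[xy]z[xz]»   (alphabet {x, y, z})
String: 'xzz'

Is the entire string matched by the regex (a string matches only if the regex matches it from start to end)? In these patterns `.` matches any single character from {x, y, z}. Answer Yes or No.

Yes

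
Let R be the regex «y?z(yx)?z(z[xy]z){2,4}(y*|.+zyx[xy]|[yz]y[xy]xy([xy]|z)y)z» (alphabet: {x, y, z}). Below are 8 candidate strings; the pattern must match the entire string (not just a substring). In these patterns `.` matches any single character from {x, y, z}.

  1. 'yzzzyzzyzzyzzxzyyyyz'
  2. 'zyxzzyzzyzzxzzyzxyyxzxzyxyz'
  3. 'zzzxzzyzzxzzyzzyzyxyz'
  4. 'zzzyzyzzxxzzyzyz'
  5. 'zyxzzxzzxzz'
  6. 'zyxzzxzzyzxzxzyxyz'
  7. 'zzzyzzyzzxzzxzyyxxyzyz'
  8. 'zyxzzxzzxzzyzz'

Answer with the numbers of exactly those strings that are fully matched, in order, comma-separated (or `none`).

1 → match
2 → match
3 → match
4 → no match
5 → match
6 → match
7 → match
8 → match

1, 2, 3, 5, 6, 7, 8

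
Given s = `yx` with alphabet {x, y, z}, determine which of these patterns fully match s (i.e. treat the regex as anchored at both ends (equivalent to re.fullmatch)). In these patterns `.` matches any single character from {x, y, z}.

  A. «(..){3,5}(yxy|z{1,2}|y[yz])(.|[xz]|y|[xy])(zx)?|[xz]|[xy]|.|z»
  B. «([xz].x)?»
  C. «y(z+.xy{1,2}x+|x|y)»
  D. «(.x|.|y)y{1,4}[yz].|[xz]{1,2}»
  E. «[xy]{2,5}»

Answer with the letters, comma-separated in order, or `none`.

A → no match
B → no match
C → match
D → no match
E → match

C, E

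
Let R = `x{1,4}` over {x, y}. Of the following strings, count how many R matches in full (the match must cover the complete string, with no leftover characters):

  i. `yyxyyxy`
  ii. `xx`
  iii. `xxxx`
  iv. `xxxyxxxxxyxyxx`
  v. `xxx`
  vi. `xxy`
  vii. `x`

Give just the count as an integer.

4

i. `yyxyyxy` → no match — must start with `x`
ii. `xx` → match
iii. `xxxx` → match
iv → no match
v. `xxx` → match
vi. `xxy` → no match — must end with `x`
vii. `x` → match
Total matched: 4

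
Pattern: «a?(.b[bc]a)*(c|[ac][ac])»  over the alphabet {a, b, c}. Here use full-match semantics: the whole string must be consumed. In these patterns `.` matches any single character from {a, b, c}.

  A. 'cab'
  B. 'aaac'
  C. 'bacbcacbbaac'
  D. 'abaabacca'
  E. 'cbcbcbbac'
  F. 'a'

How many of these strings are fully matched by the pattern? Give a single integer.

A. 'cab' → no match
B. 'aaac' → no match
C. 'bacbcacbbaac' → no match
D. 'abaabacca' → no match
E. 'cbcbcbbac' → no match
F. 'a' → no match
Total matched: 0

0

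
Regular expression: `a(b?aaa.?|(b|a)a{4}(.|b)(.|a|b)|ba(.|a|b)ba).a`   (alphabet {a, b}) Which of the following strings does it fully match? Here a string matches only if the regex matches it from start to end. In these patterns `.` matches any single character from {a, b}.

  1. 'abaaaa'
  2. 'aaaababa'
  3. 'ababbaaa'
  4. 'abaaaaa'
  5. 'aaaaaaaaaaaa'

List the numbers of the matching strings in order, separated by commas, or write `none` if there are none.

3, 4

1. 'abaaaa' → no match
2. 'aaaababa' → no match
3. 'ababbaaa' → match
4. 'abaaaaa' → match
5. 'aaaaaaaaaaaa' → no match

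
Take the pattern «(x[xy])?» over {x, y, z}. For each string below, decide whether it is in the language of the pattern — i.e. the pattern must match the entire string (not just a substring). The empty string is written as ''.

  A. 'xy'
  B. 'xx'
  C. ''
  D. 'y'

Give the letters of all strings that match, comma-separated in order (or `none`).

A, B, C

A. 'xy' → match
B. 'xx' → match
C. '' → match
D. 'y' → no match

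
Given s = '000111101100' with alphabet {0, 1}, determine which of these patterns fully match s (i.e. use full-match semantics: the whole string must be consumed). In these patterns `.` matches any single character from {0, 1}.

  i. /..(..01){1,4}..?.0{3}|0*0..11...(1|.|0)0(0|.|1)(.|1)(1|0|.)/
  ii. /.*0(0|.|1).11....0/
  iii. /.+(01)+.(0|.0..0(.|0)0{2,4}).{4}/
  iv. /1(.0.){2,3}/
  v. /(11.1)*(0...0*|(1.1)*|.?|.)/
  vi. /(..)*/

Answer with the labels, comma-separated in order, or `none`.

i → no match
ii → match
iii → no match
iv → no match — must start with '1'
v → no match
vi → match

ii, vi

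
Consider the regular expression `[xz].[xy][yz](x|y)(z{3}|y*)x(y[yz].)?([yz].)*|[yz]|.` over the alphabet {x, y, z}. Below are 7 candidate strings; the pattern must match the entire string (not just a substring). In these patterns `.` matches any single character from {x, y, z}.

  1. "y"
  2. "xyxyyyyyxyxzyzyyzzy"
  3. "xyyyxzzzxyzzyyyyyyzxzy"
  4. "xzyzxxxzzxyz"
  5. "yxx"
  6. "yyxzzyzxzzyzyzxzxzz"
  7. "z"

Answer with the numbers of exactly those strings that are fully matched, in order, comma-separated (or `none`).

1, 2, 3, 7

1 → match
2 → match
3 → match
4 → no match
5 → no match
6 → no match
7 → match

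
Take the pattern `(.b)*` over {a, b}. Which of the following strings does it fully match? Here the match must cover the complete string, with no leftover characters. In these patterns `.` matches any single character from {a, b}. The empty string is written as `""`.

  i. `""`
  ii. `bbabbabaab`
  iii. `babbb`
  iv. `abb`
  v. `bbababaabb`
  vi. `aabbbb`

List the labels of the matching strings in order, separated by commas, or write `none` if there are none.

i → match
ii → no match
iii → no match
iv → no match
v → no match
vi → no match

i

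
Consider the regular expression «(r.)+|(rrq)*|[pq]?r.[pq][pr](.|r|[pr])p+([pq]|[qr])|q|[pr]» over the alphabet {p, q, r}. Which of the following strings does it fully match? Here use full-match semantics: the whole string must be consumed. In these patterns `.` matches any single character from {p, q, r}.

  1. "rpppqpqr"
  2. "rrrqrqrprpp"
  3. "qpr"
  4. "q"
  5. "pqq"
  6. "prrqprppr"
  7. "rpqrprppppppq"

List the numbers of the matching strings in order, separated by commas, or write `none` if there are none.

4, 6

1 → no match
2 → no match
3 → no match
4 → match
5 → no match
6 → match
7 → no match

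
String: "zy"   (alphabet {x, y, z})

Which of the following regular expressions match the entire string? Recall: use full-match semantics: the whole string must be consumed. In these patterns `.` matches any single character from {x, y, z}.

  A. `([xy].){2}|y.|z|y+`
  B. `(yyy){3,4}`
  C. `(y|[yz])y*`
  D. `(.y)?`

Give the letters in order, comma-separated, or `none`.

C, D

A → no match
B → no match — must start with "yyy"
C → match
D → match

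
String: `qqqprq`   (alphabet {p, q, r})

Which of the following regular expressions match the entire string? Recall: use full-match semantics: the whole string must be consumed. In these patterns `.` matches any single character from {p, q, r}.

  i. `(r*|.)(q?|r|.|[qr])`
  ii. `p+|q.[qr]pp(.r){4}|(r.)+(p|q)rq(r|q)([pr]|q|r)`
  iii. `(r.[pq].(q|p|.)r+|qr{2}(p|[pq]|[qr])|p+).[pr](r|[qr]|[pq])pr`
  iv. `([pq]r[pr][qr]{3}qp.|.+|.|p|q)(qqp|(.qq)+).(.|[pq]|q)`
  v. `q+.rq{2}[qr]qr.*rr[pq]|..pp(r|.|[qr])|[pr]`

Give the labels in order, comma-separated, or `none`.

i → no match
ii → no match
iii → no match — must end with `pr`
iv → match
v → no match

iv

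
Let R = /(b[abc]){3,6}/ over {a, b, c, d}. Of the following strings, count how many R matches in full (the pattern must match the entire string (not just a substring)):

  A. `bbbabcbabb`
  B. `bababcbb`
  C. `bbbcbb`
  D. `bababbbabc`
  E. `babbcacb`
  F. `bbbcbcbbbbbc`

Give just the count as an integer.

5

A → match
B → match
C → match
D → match
E → no match
F → match
Total matched: 5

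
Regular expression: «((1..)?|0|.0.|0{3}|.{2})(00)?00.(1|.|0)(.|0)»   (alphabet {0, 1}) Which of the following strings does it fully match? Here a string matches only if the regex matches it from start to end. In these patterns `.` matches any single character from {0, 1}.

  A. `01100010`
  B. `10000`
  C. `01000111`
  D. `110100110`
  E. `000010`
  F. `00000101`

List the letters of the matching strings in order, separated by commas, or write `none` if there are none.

E, F

A. `01100010` → no match
B. `10000` → no match
C. `01000111` → no match
D. `110100110` → no match
E. `000010` → match
F. `00000101` → match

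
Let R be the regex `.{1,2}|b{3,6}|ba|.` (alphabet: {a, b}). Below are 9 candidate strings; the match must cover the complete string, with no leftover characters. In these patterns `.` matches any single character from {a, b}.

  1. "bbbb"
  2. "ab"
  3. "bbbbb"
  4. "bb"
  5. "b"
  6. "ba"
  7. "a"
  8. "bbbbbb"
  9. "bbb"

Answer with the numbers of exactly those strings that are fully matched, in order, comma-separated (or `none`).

1, 2, 3, 4, 5, 6, 7, 8, 9

1 → match
2 → match
3 → match
4 → match
5 → match
6 → match
7 → match
8 → match
9 → match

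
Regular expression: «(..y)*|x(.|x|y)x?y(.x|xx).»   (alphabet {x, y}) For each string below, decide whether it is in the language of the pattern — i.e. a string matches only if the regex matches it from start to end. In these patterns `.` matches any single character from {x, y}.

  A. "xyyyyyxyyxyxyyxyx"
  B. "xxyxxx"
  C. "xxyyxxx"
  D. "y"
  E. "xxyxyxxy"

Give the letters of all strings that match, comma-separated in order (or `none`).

B

A → no match
B → match
C → no match
D → no match
E → no match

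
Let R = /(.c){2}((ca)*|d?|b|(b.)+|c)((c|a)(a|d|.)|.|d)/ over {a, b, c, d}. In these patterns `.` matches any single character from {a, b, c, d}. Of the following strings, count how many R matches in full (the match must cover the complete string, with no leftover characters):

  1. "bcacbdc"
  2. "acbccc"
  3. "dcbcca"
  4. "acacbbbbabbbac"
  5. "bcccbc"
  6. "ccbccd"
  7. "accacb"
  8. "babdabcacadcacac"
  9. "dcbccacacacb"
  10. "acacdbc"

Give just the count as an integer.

6

1 → match
2 → match
3 → match
4 → no match
5 → match
6 → match
7 → no match
8 → no match
9 → match
10 → no match
Total matched: 6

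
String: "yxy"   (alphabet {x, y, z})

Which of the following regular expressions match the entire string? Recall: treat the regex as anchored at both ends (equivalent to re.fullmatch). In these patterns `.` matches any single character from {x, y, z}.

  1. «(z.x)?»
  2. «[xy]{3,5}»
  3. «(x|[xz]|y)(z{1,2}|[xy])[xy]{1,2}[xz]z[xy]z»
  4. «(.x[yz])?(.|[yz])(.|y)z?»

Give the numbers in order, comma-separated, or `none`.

2

1 → no match
2 → match
3 → no match — must end with "z"
4 → no match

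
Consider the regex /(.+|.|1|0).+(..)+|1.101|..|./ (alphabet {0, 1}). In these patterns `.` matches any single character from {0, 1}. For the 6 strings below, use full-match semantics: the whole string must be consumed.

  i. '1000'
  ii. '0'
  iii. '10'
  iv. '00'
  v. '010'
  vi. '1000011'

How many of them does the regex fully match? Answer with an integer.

i. '1000' → match
ii. '0' → match
iii. '10' → match
iv. '00' → match
v. '010' → no match
vi. '1000011' → match
Total matched: 5

5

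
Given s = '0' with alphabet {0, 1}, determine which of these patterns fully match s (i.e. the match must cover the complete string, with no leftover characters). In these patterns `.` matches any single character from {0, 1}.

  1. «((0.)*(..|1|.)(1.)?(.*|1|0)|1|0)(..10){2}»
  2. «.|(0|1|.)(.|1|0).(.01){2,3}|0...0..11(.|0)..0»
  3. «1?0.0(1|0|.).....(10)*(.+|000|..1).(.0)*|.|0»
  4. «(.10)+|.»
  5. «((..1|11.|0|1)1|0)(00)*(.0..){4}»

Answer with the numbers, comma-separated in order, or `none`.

1 → no match — must end with '10'
2 → match
3 → match
4 → match
5 → no match

2, 3, 4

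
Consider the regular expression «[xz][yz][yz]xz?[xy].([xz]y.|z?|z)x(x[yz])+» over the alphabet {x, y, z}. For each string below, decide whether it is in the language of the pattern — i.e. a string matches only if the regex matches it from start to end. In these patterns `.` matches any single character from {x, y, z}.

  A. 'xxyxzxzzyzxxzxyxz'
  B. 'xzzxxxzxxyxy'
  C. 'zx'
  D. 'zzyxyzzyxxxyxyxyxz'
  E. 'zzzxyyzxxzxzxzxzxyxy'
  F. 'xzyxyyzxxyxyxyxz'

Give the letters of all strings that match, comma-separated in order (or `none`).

B, D, E, F

A → no match
B → match
C → no match
D → match
E → match
F → match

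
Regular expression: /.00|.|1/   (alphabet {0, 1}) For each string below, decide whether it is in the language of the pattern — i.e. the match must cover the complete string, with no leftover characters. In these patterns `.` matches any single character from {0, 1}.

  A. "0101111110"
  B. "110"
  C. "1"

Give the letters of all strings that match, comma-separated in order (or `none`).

A → no match
B → no match
C → match

C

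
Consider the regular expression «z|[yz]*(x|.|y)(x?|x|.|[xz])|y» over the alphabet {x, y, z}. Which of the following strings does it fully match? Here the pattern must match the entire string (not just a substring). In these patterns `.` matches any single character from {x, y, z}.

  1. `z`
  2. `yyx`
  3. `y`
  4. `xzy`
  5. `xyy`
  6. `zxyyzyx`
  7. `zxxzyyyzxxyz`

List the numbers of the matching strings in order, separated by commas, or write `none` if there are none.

1, 2, 3

1 → match
2 → match
3 → match
4 → no match
5 → no match
6 → no match
7 → no match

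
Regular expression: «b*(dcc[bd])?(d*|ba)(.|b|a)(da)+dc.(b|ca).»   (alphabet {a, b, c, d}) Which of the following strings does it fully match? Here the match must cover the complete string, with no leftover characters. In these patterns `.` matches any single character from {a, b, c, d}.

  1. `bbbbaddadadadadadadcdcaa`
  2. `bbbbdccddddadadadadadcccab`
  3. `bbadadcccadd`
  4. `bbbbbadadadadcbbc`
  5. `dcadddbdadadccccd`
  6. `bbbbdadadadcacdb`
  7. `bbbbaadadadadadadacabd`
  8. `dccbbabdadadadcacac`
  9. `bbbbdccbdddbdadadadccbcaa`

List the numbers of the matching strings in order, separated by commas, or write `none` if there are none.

1 → match
2 → match
3 → no match
4 → match
5 → no match
6 → no match
7 → no match
8 → match
9 → no match

1, 2, 4, 8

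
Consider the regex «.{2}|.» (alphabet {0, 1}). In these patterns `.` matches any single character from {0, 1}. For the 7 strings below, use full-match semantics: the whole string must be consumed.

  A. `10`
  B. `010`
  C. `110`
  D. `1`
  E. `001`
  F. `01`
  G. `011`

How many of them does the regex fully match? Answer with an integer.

3

A → match
B → no match
C → no match
D → match
E → no match
F → match
G → no match
Total matched: 3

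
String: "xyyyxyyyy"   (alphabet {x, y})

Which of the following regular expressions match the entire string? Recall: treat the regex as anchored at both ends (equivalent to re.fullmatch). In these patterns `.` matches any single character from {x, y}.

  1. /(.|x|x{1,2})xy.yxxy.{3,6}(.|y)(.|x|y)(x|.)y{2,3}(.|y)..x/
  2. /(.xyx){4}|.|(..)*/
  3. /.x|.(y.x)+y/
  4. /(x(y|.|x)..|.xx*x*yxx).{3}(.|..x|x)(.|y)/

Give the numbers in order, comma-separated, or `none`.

1 → no match — must end with "x"
2 → no match
3 → no match
4 → match

4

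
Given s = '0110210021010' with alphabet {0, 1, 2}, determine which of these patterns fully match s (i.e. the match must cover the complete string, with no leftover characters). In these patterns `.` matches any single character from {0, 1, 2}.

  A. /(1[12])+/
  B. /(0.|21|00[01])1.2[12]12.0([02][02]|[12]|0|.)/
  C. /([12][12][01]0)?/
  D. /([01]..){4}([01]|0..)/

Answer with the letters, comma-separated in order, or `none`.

A → no match — must start with '1'
B → no match
C → no match
D → match

D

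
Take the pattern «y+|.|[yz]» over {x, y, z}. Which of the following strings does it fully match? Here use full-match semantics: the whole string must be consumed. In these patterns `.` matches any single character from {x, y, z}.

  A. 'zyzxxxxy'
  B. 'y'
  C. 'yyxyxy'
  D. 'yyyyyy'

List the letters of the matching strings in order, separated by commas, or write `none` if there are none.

B, D

A → no match
B → match
C → no match
D → match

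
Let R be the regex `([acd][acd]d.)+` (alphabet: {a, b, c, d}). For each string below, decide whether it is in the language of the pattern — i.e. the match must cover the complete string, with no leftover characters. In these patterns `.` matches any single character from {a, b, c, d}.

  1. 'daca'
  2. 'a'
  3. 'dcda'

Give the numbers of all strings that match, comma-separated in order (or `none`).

1 → no match
2 → no match
3 → match

3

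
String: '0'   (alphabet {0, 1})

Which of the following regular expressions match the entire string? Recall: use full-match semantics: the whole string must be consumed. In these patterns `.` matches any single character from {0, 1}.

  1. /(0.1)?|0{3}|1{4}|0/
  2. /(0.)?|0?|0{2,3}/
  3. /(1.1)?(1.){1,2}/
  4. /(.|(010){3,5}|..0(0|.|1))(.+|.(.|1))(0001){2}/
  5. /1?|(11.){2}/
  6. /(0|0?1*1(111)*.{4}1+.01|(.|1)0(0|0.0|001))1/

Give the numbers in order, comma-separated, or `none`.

1 → match
2 → match
3 → no match
4 → no match — must end with '0001'
5 → no match
6 → no match — must end with '1'

1, 2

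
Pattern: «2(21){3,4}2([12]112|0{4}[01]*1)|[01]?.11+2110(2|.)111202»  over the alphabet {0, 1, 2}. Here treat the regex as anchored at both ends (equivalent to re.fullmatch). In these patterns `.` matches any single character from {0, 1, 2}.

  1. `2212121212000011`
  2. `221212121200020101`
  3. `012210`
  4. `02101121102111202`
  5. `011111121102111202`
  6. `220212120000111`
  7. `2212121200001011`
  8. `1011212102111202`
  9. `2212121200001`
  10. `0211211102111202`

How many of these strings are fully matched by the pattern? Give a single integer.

4

1 → match
2 → no match
3. `012210` → no match
4 → no match
5 → match
6 → no match
7 → match
8 → no match
9 → match
10 → no match
Total matched: 4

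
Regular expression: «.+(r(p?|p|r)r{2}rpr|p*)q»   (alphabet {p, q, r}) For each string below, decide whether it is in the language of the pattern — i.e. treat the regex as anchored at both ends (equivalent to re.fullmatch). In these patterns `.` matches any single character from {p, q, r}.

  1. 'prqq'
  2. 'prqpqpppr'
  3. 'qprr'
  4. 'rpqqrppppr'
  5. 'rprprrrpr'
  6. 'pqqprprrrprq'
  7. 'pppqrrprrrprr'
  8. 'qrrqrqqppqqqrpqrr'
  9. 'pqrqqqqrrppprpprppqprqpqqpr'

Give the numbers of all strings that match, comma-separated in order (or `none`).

1, 6

1 → match
2 → no match — must end with 'q'
3 → no match — must end with 'q'
4 → no match — must end with 'q'
5 → no match — must end with 'q'
6 → match
7 → no match — must end with 'q'
8 → no match — must end with 'q'
9 → no match — must end with 'q'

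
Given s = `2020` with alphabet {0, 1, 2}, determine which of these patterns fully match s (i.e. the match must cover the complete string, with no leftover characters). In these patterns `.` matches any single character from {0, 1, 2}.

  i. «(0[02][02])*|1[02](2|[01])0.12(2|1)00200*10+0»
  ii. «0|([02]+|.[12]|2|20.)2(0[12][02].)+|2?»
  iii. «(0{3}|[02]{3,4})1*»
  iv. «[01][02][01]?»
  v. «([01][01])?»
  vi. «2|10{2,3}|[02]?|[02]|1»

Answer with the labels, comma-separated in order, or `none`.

iii

i → no match
ii → no match
iii → match
iv → no match
v → no match
vi → no match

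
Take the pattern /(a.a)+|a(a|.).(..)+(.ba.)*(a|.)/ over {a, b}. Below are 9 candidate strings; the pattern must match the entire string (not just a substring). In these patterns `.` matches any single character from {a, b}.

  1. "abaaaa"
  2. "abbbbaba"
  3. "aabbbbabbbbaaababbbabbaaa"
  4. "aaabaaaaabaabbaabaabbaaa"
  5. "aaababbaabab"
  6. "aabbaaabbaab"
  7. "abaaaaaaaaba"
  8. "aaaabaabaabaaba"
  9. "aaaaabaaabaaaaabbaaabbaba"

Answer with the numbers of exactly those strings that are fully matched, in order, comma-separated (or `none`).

1, 2, 4, 5, 6, 7, 8

1 → match
2 → match
3 → no match
4 → match
5 → match
6 → match
7 → match
8 → match
9 → no match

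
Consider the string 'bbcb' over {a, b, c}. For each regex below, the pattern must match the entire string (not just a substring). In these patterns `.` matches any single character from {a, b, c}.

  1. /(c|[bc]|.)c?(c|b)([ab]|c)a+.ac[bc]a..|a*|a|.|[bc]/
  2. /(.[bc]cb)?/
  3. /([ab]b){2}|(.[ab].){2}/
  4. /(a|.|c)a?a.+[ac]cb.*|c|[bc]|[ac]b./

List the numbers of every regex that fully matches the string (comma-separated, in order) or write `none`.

1 → no match
2 → match
3 → no match
4 → no match

2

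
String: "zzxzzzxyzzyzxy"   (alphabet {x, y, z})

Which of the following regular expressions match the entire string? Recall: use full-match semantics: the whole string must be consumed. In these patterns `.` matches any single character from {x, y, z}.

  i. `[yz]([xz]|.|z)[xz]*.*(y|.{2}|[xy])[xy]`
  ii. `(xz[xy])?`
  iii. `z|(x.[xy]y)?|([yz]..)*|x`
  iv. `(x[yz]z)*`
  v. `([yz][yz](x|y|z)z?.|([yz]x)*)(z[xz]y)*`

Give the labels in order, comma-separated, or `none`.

i → match
ii → no match
iii → no match
iv → no match
v → match

i, v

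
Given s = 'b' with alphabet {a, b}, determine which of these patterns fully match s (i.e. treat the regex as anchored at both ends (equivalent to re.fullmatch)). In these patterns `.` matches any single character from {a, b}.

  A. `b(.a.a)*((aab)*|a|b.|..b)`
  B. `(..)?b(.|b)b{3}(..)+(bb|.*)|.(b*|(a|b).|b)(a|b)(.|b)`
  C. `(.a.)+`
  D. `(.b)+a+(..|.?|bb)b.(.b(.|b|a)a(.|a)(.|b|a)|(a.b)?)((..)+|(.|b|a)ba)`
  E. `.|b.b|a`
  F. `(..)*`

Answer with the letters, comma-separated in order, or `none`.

A, E

A → match
B → no match
C → no match
D → no match
E → match
F → no match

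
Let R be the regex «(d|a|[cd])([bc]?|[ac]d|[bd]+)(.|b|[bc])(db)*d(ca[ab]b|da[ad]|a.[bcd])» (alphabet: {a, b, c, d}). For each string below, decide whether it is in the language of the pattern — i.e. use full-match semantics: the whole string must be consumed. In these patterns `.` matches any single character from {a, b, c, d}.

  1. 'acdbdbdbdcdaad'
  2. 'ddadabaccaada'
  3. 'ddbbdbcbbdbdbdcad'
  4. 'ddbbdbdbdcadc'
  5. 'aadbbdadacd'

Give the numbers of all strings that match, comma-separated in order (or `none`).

none

1 → no match
2 → no match
3 → no match
4 → no match
5 → no match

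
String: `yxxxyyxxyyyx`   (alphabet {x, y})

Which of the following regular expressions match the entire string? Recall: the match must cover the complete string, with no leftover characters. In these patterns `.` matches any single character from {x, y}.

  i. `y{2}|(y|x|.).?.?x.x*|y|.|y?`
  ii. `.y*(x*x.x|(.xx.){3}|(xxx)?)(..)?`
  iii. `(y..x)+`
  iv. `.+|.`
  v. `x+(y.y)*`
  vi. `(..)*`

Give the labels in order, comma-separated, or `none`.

i → no match
ii → no match
iii → match
iv → match
v → no match — must start with `x`
vi → match

iii, iv, vi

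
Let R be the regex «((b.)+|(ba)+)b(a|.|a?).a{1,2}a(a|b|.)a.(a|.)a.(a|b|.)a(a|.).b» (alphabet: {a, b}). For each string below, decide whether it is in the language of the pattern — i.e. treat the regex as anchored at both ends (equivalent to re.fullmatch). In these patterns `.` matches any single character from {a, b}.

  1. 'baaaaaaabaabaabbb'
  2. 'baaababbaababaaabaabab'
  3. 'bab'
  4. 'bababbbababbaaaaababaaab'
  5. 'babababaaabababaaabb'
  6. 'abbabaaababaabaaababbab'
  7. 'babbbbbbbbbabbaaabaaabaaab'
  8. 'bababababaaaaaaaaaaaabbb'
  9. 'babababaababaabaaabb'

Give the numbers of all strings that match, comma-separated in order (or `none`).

8, 9

1 → no match
2 → no match
3. 'bab' → no match
4 → no match
5 → no match
6 → no match
7 → no match
8 → match
9 → match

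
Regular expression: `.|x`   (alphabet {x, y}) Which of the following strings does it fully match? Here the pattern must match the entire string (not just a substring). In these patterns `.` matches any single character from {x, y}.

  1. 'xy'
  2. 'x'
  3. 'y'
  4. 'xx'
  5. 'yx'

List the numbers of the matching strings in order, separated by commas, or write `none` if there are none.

1 → no match
2 → match
3 → match
4 → no match
5 → no match

2, 3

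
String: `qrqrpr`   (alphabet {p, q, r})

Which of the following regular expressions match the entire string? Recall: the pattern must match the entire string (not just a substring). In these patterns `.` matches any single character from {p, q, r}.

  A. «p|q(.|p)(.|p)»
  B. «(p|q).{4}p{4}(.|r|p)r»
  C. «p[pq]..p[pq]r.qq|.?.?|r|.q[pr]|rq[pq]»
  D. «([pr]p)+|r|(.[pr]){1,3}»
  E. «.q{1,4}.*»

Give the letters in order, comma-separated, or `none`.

A → no match
B → no match
C → no match
D → match
E → no match

D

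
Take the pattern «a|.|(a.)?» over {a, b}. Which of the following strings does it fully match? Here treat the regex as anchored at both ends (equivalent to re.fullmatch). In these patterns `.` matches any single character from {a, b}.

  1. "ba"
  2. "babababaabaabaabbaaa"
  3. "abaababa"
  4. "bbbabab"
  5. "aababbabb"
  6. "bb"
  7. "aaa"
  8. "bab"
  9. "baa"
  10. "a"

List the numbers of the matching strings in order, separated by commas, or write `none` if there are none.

1 → no match
2 → no match
3 → no match
4 → no match
5 → no match
6 → no match
7 → no match
8 → no match
9 → no match
10 → match

10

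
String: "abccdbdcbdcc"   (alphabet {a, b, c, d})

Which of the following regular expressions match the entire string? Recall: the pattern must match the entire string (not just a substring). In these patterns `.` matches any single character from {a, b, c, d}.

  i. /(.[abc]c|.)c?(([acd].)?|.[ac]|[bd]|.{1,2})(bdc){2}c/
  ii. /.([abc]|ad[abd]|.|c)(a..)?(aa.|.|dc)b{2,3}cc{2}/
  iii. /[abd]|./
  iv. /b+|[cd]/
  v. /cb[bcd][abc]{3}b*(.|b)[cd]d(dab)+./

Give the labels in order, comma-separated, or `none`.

i

i → match
ii → no match
iii → no match
iv → no match
v → no match — must start with "cb"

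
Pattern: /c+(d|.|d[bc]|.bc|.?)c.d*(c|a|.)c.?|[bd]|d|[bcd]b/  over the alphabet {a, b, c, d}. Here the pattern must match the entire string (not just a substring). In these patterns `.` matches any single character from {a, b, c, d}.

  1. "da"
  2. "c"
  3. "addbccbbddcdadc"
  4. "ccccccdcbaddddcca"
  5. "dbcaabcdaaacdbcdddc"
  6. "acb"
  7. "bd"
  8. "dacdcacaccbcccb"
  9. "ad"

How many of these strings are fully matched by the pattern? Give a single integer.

0

1. "da" → no match
2. "c" → no match
3 → no match
4 → no match
5 → no match
6. "acb" → no match
7. "bd" → no match
8 → no match
9. "ad" → no match
Total matched: 0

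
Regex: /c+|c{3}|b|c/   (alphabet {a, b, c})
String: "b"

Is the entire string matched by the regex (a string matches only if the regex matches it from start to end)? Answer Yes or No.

Yes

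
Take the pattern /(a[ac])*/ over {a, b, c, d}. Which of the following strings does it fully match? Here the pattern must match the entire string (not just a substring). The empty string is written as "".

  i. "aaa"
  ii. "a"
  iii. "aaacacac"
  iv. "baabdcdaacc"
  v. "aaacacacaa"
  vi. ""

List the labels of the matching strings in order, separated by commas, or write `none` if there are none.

i → no match
ii → no match
iii → match
iv → no match
v → match
vi → match

iii, v, vi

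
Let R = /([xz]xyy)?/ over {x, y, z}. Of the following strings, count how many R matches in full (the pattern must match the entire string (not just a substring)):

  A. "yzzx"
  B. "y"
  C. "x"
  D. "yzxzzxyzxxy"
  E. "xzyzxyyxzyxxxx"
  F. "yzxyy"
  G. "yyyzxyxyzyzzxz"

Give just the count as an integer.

A. "yzzx" → no match
B. "y" → no match
C. "x" → no match
D. "yzxzzxyzxxy" → no match
E → no match
F. "yzxyy" → no match
G → no match
Total matched: 0

0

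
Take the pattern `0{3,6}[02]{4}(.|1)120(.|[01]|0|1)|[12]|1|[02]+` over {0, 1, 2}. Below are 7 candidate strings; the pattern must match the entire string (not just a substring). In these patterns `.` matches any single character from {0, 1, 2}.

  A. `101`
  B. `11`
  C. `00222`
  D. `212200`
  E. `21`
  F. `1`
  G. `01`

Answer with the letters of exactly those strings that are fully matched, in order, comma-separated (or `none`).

C, F

A. `101` → no match
B. `11` → no match
C. `00222` → match
D. `212200` → no match
E. `21` → no match
F. `1` → match
G. `01` → no match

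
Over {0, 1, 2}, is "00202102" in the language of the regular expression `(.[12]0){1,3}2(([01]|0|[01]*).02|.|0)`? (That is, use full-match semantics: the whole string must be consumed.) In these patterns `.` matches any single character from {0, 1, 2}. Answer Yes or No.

No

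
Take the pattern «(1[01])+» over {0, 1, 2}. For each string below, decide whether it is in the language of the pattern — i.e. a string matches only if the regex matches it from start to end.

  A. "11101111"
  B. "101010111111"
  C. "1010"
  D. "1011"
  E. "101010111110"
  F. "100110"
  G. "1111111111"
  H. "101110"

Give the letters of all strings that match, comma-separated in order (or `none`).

A, B, C, D, E, G, H

A → match
B → match
C → match
D → match
E → match
F → no match
G → match
H → match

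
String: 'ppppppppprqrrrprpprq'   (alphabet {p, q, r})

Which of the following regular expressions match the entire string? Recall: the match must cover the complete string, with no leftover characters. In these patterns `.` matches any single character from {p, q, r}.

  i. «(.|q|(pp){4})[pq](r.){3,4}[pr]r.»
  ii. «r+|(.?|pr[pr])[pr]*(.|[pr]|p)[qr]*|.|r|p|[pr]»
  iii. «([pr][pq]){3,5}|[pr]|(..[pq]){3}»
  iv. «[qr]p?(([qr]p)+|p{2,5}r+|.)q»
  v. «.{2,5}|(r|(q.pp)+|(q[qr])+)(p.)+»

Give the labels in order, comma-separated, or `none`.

i

i → match
ii → no match
iii → no match
iv → no match
v → no match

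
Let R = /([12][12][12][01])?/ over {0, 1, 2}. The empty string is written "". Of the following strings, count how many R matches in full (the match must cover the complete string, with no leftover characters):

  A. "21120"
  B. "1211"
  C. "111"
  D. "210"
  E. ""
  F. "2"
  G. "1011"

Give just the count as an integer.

2

A → no match
B → match
C → no match
D → no match
E → match
F → no match
G → no match
Total matched: 2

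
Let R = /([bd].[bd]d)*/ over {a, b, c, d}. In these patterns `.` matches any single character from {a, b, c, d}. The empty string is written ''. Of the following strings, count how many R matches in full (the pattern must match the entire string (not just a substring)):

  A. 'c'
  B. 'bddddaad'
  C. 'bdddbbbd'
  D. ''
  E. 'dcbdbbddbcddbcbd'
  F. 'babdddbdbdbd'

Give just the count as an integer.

A → no match
B → no match
C → match
D → match
E → match
F → match
Total matched: 4

4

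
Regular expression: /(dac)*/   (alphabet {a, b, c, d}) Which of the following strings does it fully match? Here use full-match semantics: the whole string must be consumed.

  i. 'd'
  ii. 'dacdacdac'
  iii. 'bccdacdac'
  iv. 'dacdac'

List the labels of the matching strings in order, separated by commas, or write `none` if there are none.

i → no match
ii → match
iii → no match
iv → match

ii, iv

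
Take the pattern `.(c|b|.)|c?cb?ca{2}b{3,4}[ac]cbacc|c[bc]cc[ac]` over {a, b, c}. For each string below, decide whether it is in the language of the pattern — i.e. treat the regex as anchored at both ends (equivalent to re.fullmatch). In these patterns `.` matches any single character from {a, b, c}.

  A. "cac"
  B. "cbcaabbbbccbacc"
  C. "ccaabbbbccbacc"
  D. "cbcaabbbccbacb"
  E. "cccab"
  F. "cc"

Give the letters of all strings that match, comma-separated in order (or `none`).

B, C, F

A → no match
B → match
C → match
D → no match
E → no match
F → match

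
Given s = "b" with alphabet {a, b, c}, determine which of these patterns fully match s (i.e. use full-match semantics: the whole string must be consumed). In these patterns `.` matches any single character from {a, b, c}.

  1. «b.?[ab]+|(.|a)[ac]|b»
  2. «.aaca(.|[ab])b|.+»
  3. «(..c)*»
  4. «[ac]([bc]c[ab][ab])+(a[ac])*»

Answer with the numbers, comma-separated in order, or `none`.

1 → match
2 → match
3 → no match
4 → no match

1, 2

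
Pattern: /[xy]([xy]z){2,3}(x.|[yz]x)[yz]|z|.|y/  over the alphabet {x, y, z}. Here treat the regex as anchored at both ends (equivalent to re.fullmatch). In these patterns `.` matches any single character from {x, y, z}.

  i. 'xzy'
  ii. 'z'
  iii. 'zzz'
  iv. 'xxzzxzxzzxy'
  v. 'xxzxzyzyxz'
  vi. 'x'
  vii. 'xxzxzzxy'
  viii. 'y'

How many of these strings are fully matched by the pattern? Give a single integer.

5

i → no match
ii → match
iii → no match
iv → no match
v → match
vi → match
vii → match
viii → match
Total matched: 5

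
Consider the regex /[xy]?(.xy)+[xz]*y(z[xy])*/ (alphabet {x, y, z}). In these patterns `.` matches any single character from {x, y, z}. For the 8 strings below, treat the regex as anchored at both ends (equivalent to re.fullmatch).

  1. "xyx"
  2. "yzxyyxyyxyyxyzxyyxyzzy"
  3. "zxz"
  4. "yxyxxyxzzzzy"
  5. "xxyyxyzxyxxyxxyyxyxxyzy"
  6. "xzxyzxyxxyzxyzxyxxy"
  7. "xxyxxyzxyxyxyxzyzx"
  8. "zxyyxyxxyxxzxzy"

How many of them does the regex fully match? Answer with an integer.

5

1 → no match
2 → match
3 → no match
4 → match
5 → match
6 → match
7 → no match
8 → match
Total matched: 5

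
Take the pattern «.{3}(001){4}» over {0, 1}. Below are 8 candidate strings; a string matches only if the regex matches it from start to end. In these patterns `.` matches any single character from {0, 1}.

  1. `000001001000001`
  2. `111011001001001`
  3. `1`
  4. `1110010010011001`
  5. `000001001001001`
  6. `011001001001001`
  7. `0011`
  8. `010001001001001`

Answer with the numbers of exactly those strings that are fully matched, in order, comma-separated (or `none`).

5, 6, 8

1 → no match
2 → no match
3 → no match — must end with `001`
4 → no match
5 → match
6 → match
7 → no match — must end with `001`
8 → match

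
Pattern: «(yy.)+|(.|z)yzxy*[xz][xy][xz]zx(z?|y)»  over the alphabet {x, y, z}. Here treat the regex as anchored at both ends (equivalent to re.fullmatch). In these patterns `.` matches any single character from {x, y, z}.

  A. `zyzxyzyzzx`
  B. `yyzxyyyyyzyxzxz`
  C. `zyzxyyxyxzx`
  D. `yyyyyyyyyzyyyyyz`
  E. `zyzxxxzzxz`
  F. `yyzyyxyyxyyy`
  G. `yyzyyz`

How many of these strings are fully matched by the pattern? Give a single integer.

6

A → match
B → match
C → match
D → no match
E → match
F → match
G → match
Total matched: 6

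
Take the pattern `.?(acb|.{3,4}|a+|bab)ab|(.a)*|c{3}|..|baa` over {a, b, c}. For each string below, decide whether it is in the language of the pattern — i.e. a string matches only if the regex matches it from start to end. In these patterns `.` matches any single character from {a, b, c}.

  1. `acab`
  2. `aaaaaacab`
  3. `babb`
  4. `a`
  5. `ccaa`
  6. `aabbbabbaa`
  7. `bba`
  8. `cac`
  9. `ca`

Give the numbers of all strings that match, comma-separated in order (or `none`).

9

1. `acab` → no match
2. `aaaaaacab` → no match
3. `babb` → no match
4. `a` → no match
5. `ccaa` → no match
6. `aabbbabbaa` → no match
7. `bba` → no match
8. `cac` → no match
9. `ca` → match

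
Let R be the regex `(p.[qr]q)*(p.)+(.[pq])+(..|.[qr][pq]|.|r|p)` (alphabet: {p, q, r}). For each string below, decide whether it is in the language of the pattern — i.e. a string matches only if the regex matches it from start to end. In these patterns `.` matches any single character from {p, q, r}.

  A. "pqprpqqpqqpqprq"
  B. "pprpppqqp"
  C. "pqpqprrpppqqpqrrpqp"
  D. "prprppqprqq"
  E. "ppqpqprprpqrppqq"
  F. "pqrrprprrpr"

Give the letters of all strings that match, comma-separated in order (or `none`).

A → match
B → match
C → no match
D → match
E → no match
F → no match

A, B, D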